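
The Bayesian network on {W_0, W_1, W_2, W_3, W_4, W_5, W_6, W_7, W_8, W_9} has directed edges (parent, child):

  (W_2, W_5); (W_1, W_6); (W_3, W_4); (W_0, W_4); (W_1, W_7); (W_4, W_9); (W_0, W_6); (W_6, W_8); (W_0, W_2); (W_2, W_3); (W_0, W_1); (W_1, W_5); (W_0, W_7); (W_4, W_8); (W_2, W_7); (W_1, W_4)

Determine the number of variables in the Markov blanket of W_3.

W_3 has parent W_2.
W_3's children: W_4.
For each child, the remaining parents (spouses of W_3):
  W_4's other parents are W_0, W_1.
MB(W_3) = {W_0, W_1, W_2, W_4}, which has 4 nodes.

4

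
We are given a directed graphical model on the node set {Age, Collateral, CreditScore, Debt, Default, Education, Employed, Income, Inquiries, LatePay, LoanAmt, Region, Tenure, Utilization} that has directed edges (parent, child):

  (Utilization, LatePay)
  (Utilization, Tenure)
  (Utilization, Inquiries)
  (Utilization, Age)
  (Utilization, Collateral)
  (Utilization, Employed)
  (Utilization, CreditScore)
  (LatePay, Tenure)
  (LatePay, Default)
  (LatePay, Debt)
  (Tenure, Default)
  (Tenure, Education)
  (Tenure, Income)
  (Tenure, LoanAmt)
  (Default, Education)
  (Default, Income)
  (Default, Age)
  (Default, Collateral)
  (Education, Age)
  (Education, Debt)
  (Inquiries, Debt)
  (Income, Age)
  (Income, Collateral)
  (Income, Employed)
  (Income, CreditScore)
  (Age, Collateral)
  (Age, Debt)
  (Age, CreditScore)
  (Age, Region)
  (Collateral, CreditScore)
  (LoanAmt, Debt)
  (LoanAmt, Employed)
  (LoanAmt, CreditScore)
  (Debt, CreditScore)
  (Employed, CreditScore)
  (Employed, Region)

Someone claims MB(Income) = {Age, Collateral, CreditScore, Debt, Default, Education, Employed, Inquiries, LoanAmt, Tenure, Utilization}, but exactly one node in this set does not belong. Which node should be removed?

Income has parents Default, Tenure.
Income has children Age, Collateral, CreditScore, Employed.
For each child, the remaining parents (spouses of Income):
  Age also has parents Default, Education, Utilization.
  parents(Collateral) \ {Income} = {Age, Default, Utilization}.
  parents(Employed) \ {Income} = {LoanAmt, Utilization}.
  CreditScore also has parents Age, Collateral, Debt, Employed, LoanAmt, Utilization.
MB(Income) = {Age, Collateral, CreditScore, Debt, Default, Education, Employed, LoanAmt, Tenure, Utilization}.
Inquiries is neither a parent, child, nor co-parent of Income, so it does not belong.

Inquiries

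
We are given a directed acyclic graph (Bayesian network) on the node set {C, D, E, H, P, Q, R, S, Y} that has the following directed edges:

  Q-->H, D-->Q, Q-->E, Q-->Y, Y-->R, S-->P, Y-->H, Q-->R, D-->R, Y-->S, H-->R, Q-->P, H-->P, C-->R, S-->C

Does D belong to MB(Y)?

Yes

D is a co-parent of Y: both are parents of R.
So D ∈ MB(Y).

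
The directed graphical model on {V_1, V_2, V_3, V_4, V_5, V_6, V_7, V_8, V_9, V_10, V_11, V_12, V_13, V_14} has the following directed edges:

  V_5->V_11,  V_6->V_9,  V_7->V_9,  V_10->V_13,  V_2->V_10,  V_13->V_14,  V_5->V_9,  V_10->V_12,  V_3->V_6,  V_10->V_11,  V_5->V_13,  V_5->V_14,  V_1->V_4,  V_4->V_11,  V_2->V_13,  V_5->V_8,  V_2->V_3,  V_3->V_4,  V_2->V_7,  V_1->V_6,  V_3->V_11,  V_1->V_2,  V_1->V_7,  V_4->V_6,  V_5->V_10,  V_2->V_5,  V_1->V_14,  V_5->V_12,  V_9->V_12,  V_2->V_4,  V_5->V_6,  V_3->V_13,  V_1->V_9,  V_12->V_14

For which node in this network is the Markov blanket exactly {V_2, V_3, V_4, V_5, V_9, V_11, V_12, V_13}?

The target node must have every member of {V_2, V_3, V_4, V_5, V_9, V_11, V_12, V_13} as a parent, child, or co-parent, and no others.
Parents of V_10: V_2, V_5; children: V_11, V_12, V_13; co-parents: V_2, V_3, V_4, V_5, V_9.
These exactly cover the given set, so the node is V_10.

V_10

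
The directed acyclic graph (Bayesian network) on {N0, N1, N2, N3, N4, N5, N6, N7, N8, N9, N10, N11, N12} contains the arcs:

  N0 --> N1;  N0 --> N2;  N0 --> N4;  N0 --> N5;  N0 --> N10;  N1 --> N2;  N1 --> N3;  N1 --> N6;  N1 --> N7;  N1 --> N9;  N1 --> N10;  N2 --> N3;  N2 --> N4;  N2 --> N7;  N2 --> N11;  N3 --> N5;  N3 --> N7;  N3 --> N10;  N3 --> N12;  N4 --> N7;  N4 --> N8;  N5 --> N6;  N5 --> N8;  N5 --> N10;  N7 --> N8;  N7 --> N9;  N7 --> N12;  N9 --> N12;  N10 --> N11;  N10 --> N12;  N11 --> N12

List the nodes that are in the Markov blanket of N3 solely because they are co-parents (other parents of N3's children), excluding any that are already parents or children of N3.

Children of N3: N5, N7, N10, N12.
  N5: N0
  N7: N1, N2, N4
  N10: N0, N1, N5
  N12: N7, N9, N10, N11
Excluding nodes already adjacent to N3 (N1, N2, N5, N7, N10, N12), the co-parent-only contribution is {N0, N4, N9, N11}.

{N0, N4, N9, N11}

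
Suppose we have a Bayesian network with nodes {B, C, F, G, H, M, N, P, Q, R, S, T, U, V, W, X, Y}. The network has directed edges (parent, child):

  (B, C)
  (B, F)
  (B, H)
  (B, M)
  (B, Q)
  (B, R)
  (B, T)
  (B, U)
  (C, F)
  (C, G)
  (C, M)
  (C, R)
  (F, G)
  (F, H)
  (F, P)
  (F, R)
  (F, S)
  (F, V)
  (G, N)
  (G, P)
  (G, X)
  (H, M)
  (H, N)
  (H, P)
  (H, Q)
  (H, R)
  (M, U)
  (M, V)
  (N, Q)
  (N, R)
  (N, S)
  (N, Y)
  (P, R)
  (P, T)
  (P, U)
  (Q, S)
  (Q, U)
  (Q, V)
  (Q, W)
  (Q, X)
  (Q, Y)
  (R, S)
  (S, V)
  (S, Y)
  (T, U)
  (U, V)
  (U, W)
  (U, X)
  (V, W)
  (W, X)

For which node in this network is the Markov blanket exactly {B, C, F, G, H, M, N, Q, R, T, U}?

P

The target node must have every member of {B, C, F, G, H, M, N, Q, R, T, U} as a parent, child, or co-parent, and no others.
Parents of P: F, G, H; children: R, T, U; co-parents: B, C, F, H, M, N, Q, T.
These exactly cover the given set, so the node is P.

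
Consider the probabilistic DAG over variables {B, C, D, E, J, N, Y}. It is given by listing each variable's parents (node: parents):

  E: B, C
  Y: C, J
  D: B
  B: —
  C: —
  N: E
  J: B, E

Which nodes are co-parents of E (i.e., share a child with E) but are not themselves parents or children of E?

{}

Children of E: J, N.
  J: B
  N: —
Excluding nodes already adjacent to E (B, C, J, N), the co-parent-only contribution is {}.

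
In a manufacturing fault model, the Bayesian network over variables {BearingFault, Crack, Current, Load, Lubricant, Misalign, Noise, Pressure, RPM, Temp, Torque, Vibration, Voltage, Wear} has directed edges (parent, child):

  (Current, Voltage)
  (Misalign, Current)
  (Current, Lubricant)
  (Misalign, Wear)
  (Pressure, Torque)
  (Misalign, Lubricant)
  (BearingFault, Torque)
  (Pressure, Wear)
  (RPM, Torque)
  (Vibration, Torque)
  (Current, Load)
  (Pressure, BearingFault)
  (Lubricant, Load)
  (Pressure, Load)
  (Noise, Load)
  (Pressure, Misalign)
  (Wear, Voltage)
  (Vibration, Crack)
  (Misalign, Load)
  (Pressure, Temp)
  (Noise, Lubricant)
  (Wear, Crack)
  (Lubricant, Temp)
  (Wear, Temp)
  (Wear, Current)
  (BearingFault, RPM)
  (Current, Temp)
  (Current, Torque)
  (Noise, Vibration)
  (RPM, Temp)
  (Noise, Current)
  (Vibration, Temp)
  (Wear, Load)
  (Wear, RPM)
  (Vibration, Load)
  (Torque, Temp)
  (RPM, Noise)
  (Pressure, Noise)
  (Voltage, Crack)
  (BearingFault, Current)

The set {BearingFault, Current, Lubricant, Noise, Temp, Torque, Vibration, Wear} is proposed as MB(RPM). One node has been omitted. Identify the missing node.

Ch(RPM) = {Noise, Temp, Torque}.
Parents of RPM: BearingFault, Wear.
For each child, the remaining parents (spouses of RPM):
  parents(Noise) \ {RPM} = {Pressure}.
  Torque also has parents BearingFault, Current, Pressure, Vibration.
  Temp's other parents are Current, Lubricant, Pressure, Torque, Vibration, Wear.
MB(RPM) = {BearingFault, Current, Lubricant, Noise, Pressure, Temp, Torque, Vibration, Wear}.
Comparing with the claimed set, Pressure is missing.

Pressure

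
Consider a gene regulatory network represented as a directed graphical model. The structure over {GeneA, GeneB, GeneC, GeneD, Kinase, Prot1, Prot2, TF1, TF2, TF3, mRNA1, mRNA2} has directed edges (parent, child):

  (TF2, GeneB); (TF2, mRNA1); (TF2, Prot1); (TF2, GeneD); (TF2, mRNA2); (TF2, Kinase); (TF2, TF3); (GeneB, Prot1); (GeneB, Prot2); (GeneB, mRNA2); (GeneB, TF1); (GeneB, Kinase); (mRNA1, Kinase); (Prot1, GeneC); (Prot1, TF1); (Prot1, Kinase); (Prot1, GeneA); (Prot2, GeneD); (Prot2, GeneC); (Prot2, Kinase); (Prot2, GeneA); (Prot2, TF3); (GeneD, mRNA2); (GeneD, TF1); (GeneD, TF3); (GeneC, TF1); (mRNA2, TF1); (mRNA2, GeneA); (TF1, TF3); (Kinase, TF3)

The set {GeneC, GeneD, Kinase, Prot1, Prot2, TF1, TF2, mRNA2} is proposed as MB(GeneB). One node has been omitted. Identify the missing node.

The Markov blanket of a node is its parents, its children, and the other parents of its children.
GeneB's parents: TF2.
GeneB has children Kinase, Prot1, Prot2, TF1, mRNA2.
Co-parents of GeneB (other parents of its children):
  Prot1's other parent is TF2.
  Prot2 has no other parent.
  mRNA2's other parents are GeneD, TF2.
  parents(TF1) \ {GeneB} = {GeneC, GeneD, Prot1, mRNA2}.
  parents(Kinase) \ {GeneB} = {Prot1, Prot2, TF2, mRNA1}.
MB(GeneB) = {GeneC, GeneD, Kinase, Prot1, Prot2, TF1, TF2, mRNA1, mRNA2}.
Comparing with the claimed set, mRNA1 is missing.

mRNA1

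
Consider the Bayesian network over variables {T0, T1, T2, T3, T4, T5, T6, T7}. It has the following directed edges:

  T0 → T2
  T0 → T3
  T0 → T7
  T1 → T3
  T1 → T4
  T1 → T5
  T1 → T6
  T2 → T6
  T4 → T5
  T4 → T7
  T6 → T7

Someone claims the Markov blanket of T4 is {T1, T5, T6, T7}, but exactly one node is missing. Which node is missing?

The Markov blanket of a node is its parents, its children, and the other parents of its children.
T4 has children T5, T7.
Pa(T4) = {T1}.
Other parents of T4's children:
  T5: T1
  T7: T0, T6
MB(T4) = {T0, T1, T5, T6, T7}.
Comparing with the claimed set, T0 is missing.

T0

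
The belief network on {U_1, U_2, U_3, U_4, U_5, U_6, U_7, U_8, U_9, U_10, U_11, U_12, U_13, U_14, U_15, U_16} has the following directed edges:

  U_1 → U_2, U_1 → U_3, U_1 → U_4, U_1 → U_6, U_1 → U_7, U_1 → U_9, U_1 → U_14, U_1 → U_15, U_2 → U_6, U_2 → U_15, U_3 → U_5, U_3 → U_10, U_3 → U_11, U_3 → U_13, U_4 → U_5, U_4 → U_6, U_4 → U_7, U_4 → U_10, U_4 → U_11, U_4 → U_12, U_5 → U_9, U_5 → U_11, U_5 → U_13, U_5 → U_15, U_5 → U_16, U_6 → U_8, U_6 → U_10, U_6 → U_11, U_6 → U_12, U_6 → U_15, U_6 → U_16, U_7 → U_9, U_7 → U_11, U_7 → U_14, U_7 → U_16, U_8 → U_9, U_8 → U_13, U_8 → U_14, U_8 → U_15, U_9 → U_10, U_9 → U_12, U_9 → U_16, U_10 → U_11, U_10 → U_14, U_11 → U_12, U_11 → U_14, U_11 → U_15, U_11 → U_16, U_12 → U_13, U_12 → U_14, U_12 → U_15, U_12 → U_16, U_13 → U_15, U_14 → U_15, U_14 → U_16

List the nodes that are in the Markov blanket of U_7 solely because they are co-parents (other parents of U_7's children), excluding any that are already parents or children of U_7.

{U_3, U_5, U_6, U_8, U_10, U_12}

Children of U_7: U_9, U_11, U_14, U_16.
  parents(U_9) \ {U_7} = {U_1, U_5, U_8}.
  parents(U_11) \ {U_7} = {U_3, U_4, U_5, U_6, U_10}.
  parents(U_14) \ {U_7} = {U_1, U_8, U_10, U_11, U_12}.
  parents(U_16) \ {U_7} = {U_5, U_6, U_9, U_11, U_12, U_14}.
Excluding nodes already adjacent to U_7 (U_1, U_4, U_9, U_11, U_14, U_16), the co-parent-only contribution is {U_3, U_5, U_6, U_8, U_10, U_12}.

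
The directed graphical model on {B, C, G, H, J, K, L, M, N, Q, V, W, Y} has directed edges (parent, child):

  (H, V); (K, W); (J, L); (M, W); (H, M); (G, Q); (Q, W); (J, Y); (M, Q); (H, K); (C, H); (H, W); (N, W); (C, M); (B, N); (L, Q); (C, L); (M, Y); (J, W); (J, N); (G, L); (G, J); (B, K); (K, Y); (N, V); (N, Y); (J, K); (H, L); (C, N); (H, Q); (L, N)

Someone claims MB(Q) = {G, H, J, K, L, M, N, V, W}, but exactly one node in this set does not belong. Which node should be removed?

V

Q has parents G, H, L, M.
Ch(Q) = {W}.
For each child, the remaining parents (spouses of Q):
  parents(W) \ {Q} = {H, J, K, M, N}.
MB(Q) = {G, H, J, K, L, M, N, W}.
V is neither a parent, child, nor co-parent of Q, so it does not belong.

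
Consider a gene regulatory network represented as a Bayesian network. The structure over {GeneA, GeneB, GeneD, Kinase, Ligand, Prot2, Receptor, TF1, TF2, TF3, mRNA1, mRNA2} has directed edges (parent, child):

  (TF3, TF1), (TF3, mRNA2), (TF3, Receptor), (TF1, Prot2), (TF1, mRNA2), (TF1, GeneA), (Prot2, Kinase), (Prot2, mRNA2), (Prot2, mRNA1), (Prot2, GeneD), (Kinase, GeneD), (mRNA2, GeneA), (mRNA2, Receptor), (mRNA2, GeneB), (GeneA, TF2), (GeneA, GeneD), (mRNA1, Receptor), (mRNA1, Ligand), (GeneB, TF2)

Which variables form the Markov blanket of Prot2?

{GeneA, GeneD, Kinase, TF1, TF3, mRNA1, mRNA2}

Recall MB(v) = parents ∪ children ∪ spouses, where spouses are the other parents of v's children.
Prot2's parents: TF1.
Children of Prot2: GeneD, Kinase, mRNA1, mRNA2.
For each child, the remaining parents (spouses of Prot2):
  Kinase has no other parent.
  mRNA2's other parents are TF1, TF3.
  mRNA1 has no other parent.
  GeneD's other parents are GeneA, Kinase.
MB(Prot2) = {GeneA, GeneD, Kinase, TF1, TF3, mRNA1, mRNA2}.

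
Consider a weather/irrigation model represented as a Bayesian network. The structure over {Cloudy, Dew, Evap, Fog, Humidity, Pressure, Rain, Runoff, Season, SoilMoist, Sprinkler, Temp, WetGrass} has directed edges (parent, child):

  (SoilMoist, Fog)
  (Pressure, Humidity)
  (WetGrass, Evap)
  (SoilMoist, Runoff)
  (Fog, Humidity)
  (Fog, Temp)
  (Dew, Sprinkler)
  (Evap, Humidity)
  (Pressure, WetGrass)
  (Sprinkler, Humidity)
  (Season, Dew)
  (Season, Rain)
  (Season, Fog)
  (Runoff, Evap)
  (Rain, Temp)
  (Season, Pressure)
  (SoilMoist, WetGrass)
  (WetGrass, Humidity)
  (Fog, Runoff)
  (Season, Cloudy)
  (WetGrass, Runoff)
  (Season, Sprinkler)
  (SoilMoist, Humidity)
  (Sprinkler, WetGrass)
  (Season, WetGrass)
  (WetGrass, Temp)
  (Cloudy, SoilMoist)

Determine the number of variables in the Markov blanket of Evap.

Evap has child Humidity.
Evap has parents Runoff, WetGrass.
For each child, the remaining parents (spouses of Evap):
  Humidity: Fog, Pressure, SoilMoist, Sprinkler, WetGrass
MB(Evap) = {Fog, Humidity, Pressure, Runoff, SoilMoist, Sprinkler, WetGrass}, which has 7 nodes.

7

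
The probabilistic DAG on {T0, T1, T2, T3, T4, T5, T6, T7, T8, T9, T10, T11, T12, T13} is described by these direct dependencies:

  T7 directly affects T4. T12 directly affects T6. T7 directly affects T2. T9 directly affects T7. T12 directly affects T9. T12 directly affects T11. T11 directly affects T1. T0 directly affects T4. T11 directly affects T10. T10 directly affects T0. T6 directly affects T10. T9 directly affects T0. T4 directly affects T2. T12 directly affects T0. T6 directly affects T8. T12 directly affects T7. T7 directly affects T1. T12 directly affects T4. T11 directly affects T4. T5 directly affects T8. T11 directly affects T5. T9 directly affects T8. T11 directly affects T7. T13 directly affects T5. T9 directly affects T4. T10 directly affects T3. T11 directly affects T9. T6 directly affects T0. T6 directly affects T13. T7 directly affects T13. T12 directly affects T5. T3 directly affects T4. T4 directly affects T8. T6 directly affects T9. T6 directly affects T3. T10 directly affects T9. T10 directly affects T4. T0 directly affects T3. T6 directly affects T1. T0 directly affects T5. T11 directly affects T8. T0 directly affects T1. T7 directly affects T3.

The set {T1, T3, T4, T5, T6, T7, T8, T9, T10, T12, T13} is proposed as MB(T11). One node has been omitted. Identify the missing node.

T0

T11 has children T1, T4, T5, T7, T8, T9, T10.
Pa(T11) = {T12}.
Co-parents of T11 (other parents of its children):
  T10 also has parent T6.
  T9 also has parents T6, T10, T12.
  parents(T7) \ {T11} = {T9, T12}.
  T4's other parents are T0, T3, T7, T9, T10, T12.
  parents(T5) \ {T11} = {T0, T12, T13}.
  T1 also has parents T0, T6, T7.
  T8's other parents are T4, T5, T6, T9.
MB(T11) = {T0, T1, T3, T4, T5, T6, T7, T8, T9, T10, T12, T13}.
Comparing with the claimed set, T0 is missing.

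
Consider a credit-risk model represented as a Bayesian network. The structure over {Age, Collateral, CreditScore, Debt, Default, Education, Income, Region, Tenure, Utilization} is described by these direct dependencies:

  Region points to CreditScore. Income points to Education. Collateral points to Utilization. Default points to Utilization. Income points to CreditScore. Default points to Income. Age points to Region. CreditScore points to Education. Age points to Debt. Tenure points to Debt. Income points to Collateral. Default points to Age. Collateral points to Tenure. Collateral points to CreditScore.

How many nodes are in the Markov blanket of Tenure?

A node's Markov blanket = Pa ∪ Ch ∪ (parents of Ch other than the node itself).
Tenure has parent Collateral.
Ch(Tenure) = {Debt}.
Parents of each child, excluding Tenure:
  Debt: Age
MB(Tenure) = {Age, Collateral, Debt}, which has 3 nodes.

3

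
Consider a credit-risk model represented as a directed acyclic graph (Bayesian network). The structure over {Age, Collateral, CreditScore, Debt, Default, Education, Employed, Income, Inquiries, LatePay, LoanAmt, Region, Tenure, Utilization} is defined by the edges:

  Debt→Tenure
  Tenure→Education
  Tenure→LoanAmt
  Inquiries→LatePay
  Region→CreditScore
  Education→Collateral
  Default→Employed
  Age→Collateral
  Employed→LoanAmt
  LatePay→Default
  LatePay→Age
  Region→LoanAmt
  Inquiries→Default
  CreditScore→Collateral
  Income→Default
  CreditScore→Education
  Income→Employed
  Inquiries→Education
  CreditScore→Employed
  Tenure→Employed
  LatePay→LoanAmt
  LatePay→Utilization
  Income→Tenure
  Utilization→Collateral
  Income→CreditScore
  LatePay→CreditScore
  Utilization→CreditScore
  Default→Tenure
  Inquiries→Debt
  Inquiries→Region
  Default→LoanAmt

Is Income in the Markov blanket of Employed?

Yes

Income is a parent of Employed.
So Income ∈ MB(Employed).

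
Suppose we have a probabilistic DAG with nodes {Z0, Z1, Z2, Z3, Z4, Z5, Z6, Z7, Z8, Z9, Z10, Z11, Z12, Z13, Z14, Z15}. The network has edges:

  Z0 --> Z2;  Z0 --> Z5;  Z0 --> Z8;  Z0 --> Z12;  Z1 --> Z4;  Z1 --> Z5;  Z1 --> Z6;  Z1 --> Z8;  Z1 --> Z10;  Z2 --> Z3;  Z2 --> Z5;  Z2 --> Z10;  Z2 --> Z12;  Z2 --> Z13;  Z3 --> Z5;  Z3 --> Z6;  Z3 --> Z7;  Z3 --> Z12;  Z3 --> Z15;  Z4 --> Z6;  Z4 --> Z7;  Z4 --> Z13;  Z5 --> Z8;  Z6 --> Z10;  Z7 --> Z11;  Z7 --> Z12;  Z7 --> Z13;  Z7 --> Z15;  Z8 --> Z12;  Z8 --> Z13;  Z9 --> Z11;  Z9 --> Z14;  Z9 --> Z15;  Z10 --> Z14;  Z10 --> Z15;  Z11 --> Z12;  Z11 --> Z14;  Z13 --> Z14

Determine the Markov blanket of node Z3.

By definition, MB(Z3) is built from Z3's parents, Z3's children, and the co-parents of Z3.
Parents of Z3: Z2.
Z3's children: Z5, Z6, Z7, Z12, Z15.
For each child, the remaining parents (spouses of Z3):
  Z5 also has parents Z0, Z1, Z2.
  Z6 also has parents Z1, Z4.
  Z7 also has parent Z4.
  Z12's other parents are Z0, Z2, Z7, Z8, Z11.
  Z15 also has parents Z7, Z9, Z10.
Union: {Z2} ∪ {Z5, Z6, Z7, Z12, Z15} ∪ {Z0, Z1, Z2, Z4, Z7, Z8, Z9, Z10, Z11} = {Z0, Z1, Z2, Z4, Z5, Z6, Z7, Z8, Z9, Z10, Z11, Z12, Z15}.

{Z0, Z1, Z2, Z4, Z5, Z6, Z7, Z8, Z9, Z10, Z11, Z12, Z15}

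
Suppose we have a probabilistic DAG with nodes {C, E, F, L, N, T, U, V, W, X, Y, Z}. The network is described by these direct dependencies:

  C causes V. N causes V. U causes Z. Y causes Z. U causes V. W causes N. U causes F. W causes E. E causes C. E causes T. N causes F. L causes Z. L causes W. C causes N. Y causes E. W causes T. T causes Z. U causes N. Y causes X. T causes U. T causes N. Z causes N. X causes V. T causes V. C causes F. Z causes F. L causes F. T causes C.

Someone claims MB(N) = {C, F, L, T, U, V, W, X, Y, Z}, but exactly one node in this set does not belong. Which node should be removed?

Y

The Markov blanket of a node is its parents, its children, and the other parents of its children.
Children of N: F, V.
Pa(N) = {C, T, U, W, Z}.
Co-parents of N (other parents of its children):
  V: C, T, U, X
  F: C, L, U, Z
MB(N) = {C, F, L, T, U, V, W, X, Z}.
Y is neither a parent, child, nor co-parent of N, so it does not belong.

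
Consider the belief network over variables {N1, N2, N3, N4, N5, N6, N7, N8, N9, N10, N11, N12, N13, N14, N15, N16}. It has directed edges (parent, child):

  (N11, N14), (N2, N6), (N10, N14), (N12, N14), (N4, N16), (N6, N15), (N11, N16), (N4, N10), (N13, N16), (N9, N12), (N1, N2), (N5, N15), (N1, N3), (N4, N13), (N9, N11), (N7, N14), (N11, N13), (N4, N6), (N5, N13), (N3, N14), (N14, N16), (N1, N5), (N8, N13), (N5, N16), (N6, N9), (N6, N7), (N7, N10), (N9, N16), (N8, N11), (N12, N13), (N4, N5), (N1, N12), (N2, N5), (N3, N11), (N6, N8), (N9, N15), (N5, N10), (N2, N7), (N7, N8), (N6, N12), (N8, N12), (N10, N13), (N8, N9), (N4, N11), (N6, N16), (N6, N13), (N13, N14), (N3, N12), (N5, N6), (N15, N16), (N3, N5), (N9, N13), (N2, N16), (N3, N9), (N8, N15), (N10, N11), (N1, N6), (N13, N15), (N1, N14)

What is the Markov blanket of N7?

{N1, N2, N3, N4, N5, N6, N8, N10, N11, N12, N13, N14}

The Markov blanket of a node is its parents, its children, and the other parents of its children.
N7 has children N8, N10, N14.
Pa(N7) = {N2, N6}.
For each child, the remaining parents (spouses of N7):
  N8: N6
  N10: N4, N5
  N14: N1, N3, N10, N11, N12, N13
So the Markov blanket of N7 is {N1, N2, N3, N4, N5, N6, N8, N10, N11, N12, N13, N14}.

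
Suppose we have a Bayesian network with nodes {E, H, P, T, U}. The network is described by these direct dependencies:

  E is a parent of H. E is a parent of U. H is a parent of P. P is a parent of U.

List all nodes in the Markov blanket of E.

{H, P, U}

Pa(E) = {}.
Children of E: H, U.
For each child, the remaining parents (spouses of E):
  H: no additional parents.
  parents(U) \ {E} = {P}.
Taking the union gives {H, P, U}.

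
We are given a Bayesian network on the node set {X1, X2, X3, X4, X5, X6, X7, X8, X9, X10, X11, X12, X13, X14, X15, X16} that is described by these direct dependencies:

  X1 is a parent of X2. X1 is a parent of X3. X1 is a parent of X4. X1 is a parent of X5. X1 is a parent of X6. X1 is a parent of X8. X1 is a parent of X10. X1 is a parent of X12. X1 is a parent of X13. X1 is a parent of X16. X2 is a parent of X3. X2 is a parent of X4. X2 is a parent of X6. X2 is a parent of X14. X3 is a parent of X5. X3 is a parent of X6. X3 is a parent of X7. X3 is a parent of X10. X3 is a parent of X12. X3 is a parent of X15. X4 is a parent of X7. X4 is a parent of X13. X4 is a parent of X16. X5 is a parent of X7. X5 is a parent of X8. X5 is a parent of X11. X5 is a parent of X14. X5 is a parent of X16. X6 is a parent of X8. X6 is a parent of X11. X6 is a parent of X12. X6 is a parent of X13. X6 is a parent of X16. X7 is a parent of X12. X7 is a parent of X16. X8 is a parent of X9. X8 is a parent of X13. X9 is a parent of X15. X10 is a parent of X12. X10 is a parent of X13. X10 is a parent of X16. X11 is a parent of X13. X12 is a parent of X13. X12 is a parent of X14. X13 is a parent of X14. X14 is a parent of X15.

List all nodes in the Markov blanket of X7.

Children of X7: X12, X16.
X7's parents: X3, X4, X5.
Co-parents of X7 (other parents of its children):
  parents(X12) \ {X7} = {X1, X3, X6, X10}.
  parents(X16) \ {X7} = {X1, X4, X5, X6, X10}.
Taking the union gives {X1, X3, X4, X5, X6, X10, X12, X16}.

{X1, X3, X4, X5, X6, X10, X12, X16}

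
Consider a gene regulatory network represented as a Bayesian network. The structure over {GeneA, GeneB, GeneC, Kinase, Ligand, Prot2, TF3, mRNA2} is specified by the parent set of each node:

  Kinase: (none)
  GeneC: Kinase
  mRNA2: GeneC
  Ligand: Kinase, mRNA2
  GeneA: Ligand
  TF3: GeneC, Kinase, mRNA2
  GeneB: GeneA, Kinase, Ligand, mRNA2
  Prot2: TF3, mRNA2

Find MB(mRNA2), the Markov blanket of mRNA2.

Recall MB(v) = parents ∪ children ∪ spouses, where spouses are the other parents of v's children.
Parents of mRNA2: GeneC.
Ch(mRNA2) = {GeneB, Ligand, Prot2, TF3}.
Other parents of mRNA2's children:
  Ligand's other parent is Kinase.
  parents(TF3) \ {mRNA2} = {GeneC, Kinase}.
  parents(GeneB) \ {mRNA2} = {GeneA, Kinase, Ligand}.
  parents(Prot2) \ {mRNA2} = {TF3}.
So the Markov blanket of mRNA2 is {GeneA, GeneB, GeneC, Kinase, Ligand, Prot2, TF3}.

{GeneA, GeneB, GeneC, Kinase, Ligand, Prot2, TF3}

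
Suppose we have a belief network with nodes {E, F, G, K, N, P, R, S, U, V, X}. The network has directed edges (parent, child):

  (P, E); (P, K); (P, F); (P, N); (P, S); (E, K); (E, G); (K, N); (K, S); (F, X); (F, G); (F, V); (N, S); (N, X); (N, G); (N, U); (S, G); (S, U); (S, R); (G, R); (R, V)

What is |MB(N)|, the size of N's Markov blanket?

8

The Markov blanket of a node is its parents, its children, and the other parents of its children.
Ch(N) = {G, S, U, X}.
N has parents K, P.
For each child, the remaining parents (spouses of N):
  S: K, P
  X: F
  G: E, F, S
  U: S
MB(N) = {E, F, G, K, P, S, U, X}, which has 8 nodes.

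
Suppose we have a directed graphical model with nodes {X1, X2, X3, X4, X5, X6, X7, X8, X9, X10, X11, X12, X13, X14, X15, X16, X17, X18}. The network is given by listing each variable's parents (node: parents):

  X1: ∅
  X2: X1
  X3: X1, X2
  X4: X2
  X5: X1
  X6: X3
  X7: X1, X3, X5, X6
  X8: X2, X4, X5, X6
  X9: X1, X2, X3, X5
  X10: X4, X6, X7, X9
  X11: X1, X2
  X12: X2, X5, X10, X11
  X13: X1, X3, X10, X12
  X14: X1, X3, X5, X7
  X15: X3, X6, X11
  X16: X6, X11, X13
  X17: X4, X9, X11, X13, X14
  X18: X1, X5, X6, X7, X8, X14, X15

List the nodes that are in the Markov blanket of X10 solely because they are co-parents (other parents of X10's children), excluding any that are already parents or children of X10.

Children of X10: X12, X13.
  X12 also has parents X2, X5, X11.
  X13's other parents are X1, X3, X12.
Excluding nodes already adjacent to X10 (X4, X6, X7, X9, X12, X13), the co-parent-only contribution is {X1, X2, X3, X5, X11}.

{X1, X2, X3, X5, X11}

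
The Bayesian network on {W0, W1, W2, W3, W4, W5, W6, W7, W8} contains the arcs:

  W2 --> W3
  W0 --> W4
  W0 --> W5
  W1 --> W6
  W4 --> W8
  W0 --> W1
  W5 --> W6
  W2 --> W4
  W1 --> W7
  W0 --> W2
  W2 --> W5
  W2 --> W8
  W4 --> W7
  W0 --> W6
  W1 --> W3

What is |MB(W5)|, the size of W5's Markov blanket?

A node's Markov blanket = Pa ∪ Ch ∪ (parents of Ch other than the node itself).
W5 has parents W0, W2.
Children of W5: W6.
Other parents of W5's children:
  W6's other parents are W0, W1.
MB(W5) = {W0, W1, W2, W6}, which has 4 nodes.

4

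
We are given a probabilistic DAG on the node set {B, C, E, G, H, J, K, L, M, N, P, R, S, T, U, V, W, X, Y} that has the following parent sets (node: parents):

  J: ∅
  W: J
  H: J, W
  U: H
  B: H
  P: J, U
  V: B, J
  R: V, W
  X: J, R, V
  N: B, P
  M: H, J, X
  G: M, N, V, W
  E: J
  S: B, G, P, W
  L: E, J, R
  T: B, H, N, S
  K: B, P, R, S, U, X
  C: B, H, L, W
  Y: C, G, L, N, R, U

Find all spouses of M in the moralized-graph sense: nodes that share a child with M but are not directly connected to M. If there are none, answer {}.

Children of M: G.
  parents(G) \ {M} = {N, V, W}.
Excluding nodes already adjacent to M (G, H, J, X), the co-parent-only contribution is {N, V, W}.

{N, V, W}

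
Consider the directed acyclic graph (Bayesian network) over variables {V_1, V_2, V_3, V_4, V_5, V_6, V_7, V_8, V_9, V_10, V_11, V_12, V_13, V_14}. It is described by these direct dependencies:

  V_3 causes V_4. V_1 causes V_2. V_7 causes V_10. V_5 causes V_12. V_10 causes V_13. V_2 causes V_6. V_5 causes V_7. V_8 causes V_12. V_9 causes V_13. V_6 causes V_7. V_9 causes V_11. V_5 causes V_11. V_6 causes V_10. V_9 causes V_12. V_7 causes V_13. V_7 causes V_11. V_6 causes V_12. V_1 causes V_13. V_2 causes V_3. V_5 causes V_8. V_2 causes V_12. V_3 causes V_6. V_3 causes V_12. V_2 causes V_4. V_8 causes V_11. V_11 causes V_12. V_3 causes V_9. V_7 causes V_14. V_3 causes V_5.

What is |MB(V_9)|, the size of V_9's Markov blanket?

11

V_9's parents: V_3.
Children of V_9: V_11, V_12, V_13.
For each child, the remaining parents (spouses of V_9):
  V_11's other parents are V_5, V_7, V_8.
  V_12 also has parents V_2, V_3, V_5, V_6, V_8, V_11.
  V_13's other parents are V_1, V_7, V_10.
MB(V_9) = {V_1, V_2, V_3, V_5, V_6, V_7, V_8, V_10, V_11, V_12, V_13}, which has 11 nodes.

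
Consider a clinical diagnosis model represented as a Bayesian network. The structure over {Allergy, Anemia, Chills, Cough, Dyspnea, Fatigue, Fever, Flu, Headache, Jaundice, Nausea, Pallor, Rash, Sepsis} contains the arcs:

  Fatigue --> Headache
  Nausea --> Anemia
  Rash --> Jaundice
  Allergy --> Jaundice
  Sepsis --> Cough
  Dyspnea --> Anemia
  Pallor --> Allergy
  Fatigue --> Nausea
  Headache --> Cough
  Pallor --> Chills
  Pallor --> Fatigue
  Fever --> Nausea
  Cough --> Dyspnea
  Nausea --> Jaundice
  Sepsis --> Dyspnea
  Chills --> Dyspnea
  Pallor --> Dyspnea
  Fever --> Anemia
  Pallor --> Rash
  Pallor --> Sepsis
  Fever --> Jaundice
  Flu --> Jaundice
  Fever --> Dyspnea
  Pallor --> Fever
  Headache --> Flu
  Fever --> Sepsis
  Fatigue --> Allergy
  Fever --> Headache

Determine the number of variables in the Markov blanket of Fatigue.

Children of Fatigue: Allergy, Headache, Nausea.
Parents of Fatigue: Pallor.
Other parents of Fatigue's children:
  Headache also has parent Fever.
  Nausea also has parent Fever.
  Allergy also has parent Pallor.
MB(Fatigue) = {Allergy, Fever, Headache, Nausea, Pallor}, which has 5 nodes.

5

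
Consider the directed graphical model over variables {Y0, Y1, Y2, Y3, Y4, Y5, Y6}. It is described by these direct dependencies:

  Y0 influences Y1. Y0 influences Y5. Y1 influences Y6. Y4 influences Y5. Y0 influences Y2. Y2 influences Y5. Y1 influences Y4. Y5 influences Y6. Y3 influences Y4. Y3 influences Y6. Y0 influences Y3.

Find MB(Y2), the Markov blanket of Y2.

A node's Markov blanket = Pa ∪ Ch ∪ (parents of Ch other than the node itself).
Pa(Y2) = {Y0}.
Y2's children: Y5.
For each child, the remaining parents (spouses of Y2):
  Y5's other parents are Y0, Y4.
MB(Y2) = {Y0, Y4, Y5}.

{Y0, Y4, Y5}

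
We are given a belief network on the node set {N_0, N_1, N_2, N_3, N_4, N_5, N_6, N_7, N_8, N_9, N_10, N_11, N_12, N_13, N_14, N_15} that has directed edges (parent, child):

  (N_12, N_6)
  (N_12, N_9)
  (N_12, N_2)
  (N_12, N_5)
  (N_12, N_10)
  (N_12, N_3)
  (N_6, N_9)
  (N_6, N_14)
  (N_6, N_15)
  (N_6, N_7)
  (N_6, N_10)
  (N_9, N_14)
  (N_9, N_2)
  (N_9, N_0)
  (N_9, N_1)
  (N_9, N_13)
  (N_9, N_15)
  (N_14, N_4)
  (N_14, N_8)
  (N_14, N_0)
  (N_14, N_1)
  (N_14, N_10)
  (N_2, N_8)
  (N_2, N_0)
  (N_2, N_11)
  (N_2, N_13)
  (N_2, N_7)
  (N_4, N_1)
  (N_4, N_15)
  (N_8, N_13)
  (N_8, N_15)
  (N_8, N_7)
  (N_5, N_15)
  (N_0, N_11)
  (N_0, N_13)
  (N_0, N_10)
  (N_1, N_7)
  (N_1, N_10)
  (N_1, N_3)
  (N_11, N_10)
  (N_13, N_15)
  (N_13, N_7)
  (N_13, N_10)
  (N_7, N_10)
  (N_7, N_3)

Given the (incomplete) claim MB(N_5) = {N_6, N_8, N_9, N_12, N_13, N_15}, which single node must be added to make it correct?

N_5 has child N_15.
N_5's parents: N_12.
For each child, the remaining parents (spouses of N_5):
  N_15 also has parents N_4, N_6, N_8, N_9, N_13.
MB(N_5) = {N_4, N_6, N_8, N_9, N_12, N_13, N_15}.
Comparing with the claimed set, N_4 is missing.

N_4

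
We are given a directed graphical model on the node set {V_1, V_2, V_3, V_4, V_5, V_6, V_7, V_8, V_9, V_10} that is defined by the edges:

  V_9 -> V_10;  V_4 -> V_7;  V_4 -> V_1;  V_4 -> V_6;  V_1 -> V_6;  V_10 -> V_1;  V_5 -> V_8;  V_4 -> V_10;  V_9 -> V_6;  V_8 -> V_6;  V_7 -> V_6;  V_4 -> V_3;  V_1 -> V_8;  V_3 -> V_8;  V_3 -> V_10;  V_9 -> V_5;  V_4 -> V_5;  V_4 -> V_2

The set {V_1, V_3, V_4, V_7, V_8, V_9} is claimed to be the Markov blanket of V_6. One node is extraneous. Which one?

Recall MB(v) = parents ∪ children ∪ spouses, where spouses are the other parents of v's children.
V_6's parents: V_1, V_4, V_7, V_8, V_9.
V_6's children: none.
With no children, V_6 has no spouses; the co-parent set is empty.
MB(V_6) = {V_1, V_4, V_7, V_8, V_9}.
V_3 is neither a parent, child, nor co-parent of V_6, so it does not belong.

V_3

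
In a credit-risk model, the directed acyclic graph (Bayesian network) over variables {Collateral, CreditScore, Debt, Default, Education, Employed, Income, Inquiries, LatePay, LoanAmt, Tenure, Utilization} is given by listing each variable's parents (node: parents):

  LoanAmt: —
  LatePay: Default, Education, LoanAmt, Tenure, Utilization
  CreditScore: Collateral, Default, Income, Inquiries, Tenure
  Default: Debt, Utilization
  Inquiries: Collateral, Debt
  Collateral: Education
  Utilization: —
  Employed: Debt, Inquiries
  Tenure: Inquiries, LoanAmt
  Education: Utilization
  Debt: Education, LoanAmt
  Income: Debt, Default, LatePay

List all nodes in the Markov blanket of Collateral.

{CreditScore, Debt, Default, Education, Income, Inquiries, Tenure}

Collateral's parents: Education.
Collateral's children: CreditScore, Inquiries.
Other parents of Collateral's children:
  Inquiries: Debt
  CreditScore: Default, Income, Inquiries, Tenure
MB(Collateral) = {CreditScore, Debt, Default, Education, Income, Inquiries, Tenure}.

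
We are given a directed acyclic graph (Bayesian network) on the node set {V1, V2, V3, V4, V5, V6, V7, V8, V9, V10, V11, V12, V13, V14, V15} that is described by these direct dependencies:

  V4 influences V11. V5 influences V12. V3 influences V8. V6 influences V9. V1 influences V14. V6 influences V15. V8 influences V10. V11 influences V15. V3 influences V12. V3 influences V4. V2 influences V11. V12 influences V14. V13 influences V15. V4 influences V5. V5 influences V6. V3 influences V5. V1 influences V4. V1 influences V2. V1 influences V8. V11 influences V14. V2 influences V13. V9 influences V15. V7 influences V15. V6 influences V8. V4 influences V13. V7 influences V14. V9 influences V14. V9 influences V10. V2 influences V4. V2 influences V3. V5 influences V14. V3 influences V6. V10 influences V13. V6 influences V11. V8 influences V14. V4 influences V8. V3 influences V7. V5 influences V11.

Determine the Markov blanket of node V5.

Recall MB(v) = parents ∪ children ∪ spouses, where spouses are the other parents of v's children.
V5's parents: V3, V4.
Ch(V5) = {V6, V11, V12, V14}.
For each child, the remaining parents (spouses of V5):
  parents(V6) \ {V5} = {V3}.
  V11's other parents are V2, V4, V6.
  V12 also has parent V3.
  V14 also has parents V1, V7, V8, V9, V11, V12.
Taking the union gives {V1, V2, V3, V4, V6, V7, V8, V9, V11, V12, V14}.

{V1, V2, V3, V4, V6, V7, V8, V9, V11, V12, V14}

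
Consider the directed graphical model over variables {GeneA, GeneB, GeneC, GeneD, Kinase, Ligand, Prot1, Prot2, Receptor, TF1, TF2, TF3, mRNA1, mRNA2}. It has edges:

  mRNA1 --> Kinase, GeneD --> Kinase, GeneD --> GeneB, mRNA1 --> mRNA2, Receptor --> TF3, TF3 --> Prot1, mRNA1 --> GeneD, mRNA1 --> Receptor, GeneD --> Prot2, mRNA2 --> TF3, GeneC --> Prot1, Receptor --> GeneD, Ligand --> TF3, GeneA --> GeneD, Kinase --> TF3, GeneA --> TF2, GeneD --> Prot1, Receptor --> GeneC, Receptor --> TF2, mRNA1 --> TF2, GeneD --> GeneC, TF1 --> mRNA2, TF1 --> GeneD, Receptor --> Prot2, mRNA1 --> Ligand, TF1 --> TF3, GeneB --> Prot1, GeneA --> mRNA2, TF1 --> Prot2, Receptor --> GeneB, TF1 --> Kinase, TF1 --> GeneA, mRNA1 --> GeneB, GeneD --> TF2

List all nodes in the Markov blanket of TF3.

{GeneB, GeneC, GeneD, Kinase, Ligand, Prot1, Receptor, TF1, mRNA2}

The Markov blanket of a node is its parents, its children, and the other parents of its children.
Pa(TF3) = {Kinase, Ligand, Receptor, TF1, mRNA2}.
Ch(TF3) = {Prot1}.
Parents of each child, excluding TF3:
  Prot1: GeneB, GeneC, GeneD
Taking the union gives {GeneB, GeneC, GeneD, Kinase, Ligand, Prot1, Receptor, TF1, mRNA2}.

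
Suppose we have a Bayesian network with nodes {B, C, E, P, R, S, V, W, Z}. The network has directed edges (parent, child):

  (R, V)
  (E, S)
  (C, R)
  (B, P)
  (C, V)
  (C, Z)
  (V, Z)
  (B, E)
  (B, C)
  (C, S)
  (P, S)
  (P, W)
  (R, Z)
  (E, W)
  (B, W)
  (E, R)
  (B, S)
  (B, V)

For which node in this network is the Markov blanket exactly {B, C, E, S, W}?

The target node must have every member of {B, C, E, S, W} as a parent, child, or co-parent, and no others.
Parents of P: B; children: S, W; co-parents: B, C, E.
These exactly cover the given set, so the node is P.

P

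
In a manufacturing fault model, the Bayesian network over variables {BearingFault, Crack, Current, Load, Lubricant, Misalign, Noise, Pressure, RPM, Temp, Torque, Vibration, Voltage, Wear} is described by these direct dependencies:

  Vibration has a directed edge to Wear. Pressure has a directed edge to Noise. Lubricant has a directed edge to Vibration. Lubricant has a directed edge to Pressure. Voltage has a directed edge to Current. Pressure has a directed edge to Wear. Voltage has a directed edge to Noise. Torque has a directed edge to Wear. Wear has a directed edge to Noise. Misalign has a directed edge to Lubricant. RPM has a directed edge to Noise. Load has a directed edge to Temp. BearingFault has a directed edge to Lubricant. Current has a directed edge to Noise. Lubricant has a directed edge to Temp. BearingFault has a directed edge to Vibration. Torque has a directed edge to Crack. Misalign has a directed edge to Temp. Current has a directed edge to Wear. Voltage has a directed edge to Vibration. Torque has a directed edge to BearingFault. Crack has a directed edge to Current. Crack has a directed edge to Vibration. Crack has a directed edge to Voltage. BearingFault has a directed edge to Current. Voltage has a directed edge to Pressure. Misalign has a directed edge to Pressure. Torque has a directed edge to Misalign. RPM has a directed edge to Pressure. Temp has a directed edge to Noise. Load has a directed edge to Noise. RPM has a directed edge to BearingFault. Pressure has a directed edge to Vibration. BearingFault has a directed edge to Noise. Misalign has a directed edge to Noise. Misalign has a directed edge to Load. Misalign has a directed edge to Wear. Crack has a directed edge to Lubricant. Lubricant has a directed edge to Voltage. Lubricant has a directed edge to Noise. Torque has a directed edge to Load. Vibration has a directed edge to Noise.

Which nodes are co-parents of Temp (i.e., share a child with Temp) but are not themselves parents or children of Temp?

{BearingFault, Current, Pressure, RPM, Vibration, Voltage, Wear}

Children of Temp: Noise.
  Noise: BearingFault, Current, Load, Lubricant, Misalign, Pressure, RPM, Vibration, Voltage, Wear
Excluding nodes already adjacent to Temp (Load, Lubricant, Misalign, Noise), the co-parent-only contribution is {BearingFault, Current, Pressure, RPM, Vibration, Voltage, Wear}.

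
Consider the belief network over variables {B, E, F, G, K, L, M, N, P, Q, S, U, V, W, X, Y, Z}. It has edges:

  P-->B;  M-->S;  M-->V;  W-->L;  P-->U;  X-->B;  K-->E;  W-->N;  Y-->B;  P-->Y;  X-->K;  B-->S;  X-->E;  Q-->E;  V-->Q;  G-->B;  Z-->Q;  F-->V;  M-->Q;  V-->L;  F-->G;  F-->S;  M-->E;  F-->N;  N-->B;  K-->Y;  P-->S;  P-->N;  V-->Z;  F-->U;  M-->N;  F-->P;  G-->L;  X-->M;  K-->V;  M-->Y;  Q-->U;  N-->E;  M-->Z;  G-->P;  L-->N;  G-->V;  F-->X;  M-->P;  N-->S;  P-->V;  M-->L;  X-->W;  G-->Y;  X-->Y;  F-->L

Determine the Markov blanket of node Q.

{E, F, K, M, N, P, U, V, X, Z}

Recall MB(v) = parents ∪ children ∪ spouses, where spouses are the other parents of v's children.
Pa(Q) = {M, V, Z}.
Ch(Q) = {E, U}.
Co-parents of Q (other parents of its children):
  E also has parents K, M, N, X.
  parents(U) \ {Q} = {F, P}.
Taking the union gives {E, F, K, M, N, P, U, V, X, Z}.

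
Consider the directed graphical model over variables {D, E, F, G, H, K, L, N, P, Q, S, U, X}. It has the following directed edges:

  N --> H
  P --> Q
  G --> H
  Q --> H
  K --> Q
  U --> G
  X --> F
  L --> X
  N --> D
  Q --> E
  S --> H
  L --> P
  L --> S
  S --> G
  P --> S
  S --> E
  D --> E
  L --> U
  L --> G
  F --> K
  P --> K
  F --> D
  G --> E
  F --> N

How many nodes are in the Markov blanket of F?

By definition, MB(F) is built from F's parents, F's children, and the co-parents of F.
F's parents: X.
Ch(F) = {D, K, N}.
Parents of each child, excluding F:
  parents(K) \ {F} = {P}.
  N has no other parent.
  D also has parent N.
MB(F) = {D, K, N, P, X}, which has 5 nodes.

5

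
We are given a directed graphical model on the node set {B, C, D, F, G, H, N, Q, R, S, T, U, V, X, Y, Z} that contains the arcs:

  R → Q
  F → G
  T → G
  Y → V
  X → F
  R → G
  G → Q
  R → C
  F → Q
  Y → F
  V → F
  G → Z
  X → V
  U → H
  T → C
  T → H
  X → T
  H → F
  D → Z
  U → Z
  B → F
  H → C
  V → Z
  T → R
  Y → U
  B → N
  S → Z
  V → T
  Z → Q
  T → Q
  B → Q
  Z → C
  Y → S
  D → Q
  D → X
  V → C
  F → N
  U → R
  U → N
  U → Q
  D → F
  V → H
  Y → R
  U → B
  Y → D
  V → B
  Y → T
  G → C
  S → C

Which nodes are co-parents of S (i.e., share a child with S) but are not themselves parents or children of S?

Children of S: C, Z.
  Z also has parents D, G, U, V.
  C's other parents are G, H, R, T, V, Z.
Excluding nodes already adjacent to S (C, Y, Z), the co-parent-only contribution is {D, G, H, R, T, U, V}.

{D, G, H, R, T, U, V}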